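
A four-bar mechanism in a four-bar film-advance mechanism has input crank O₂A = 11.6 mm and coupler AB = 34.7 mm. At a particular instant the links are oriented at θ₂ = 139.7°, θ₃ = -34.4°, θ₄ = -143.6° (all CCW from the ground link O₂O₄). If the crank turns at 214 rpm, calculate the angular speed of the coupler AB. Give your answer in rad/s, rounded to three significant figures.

7.72

ω₂ = 22.41 rad/s (from 214 rpm).
Differentiating the loop-closure r₂e^{iθ₂}+r₃e^{iθ₃}=r₁+r₄e^{iθ₄} gives r₂ω₂e^{iθ₂}+r₃ω₃e^{iθ₃}=r₄ω₄e^{iθ₄}.
Eliminating the other unknown: ω₃ = r₂ω₂ sin(θ₄−θ₂) / [r₃ sin(θ₃−θ₄)].
Numerator sine = +0.97318; denominator sine = +0.94438.
Result = 0.0116·22.41·(+0.97318) / (0.0347·(+0.94438)) = +7.72 rad/s; magnitude 7.72 rad/s.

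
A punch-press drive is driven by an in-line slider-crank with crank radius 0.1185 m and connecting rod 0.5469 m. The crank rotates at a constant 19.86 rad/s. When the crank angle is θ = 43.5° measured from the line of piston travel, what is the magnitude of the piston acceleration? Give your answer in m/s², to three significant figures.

34.6

ω = 19.86 rad/s
x(θ) = r cosθ + √(L² − r² sin²θ); with ω constant, a = ω²·d²x/dθ².
d²x/dθ² = −r cosθ − r²(cos2θ)/√u − r⁴ sin²2θ/(4u^{3/2}),  u = L² − r² sin²θ = 0.292446 m².
Substituting r = 0.1185 m, L = 0.5469 m, θ = 43.5°: d²x/dθ² = -0.087627 m.
a = ω²·d²x/dθ² = (19.86)²·(-0.087627) = -34.562 m/s²;  |a| = 34.562 m/s².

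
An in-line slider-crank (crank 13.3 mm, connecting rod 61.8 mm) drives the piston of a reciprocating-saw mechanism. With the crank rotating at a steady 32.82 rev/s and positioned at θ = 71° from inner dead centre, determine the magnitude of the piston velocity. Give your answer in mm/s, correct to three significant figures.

ω = 2π·32.8 = 206.2 rad/s
For an in-line slider-crank, x = r cosθ + √(L² − r² sin²θ), so v = −rω sinθ·[1 + r cosθ/√(L² − r² sin²θ)].
With r = 0.0133 m, L = 0.0618 m, θ = 71°: √(L² − r² sin²θ) = 0.060507 m.
v = −0.0133·206.2·0.94552·[1 + 0.0133·0.32557/0.060507] = -2.7788 m/s.
|v| = 2.7788 m/s = 2778.8 mm/s.

2780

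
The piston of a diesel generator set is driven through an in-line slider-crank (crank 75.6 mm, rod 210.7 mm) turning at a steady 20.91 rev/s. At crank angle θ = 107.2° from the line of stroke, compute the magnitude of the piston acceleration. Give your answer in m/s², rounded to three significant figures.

791

ω = 2π·20.9 = 131.4 rad/s
x(θ) = r cosθ + √(L² − r² sin²θ); with ω constant, a = ω²·d²x/dθ².
d²x/dθ² = −r cosθ − r²(cos2θ)/√u − r⁴ sin²2θ/(4u^{3/2}),  u = L² − r² sin²θ = 0.0391789 m².
Substituting r = 0.0756 m, L = 0.2107 m, θ = 107.2°: d²x/dθ² = +0.045844 m.
a = ω²·d²x/dθ² = (131.4)²·(+0.045844) = +791.32 m/s²;  |a| = 791.32 m/s².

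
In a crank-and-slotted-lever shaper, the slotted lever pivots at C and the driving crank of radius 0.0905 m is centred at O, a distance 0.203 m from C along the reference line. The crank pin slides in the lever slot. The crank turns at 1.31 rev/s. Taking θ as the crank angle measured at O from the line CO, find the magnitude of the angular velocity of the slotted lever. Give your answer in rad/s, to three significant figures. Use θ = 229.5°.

ω = 8.231 rad/s (from 1.31 rev/s).
Crank pin A relative to C: A = (d + r cosθ, r sinθ); lever angle φ = atan2(r sinθ, d + r cosθ).
Differentiating tanφ: φ̇ = rω(d cosθ + r)/(d² + r² + 2dr cosθ).
d² + r² + 2dr cosθ = |CA|² = 0.0255366 m²;  d cosθ + r = -0.041338 m.
|ω_lever| = |0.0905·8.231·-0.041338| / 0.0255366 = 1.2058 rad/s.

1.21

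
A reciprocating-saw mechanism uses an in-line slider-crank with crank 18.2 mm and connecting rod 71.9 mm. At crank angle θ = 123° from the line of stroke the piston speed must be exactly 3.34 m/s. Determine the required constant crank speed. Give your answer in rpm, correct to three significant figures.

For an in-line slider-crank, |v_piston| = rω|sinθ|·[1 + r cosθ/√(L² − r² sin²θ)].
With r = 0.0182 m, L = 0.0719 m, θ = 123°: the bracketed kinematic factor |dx/dθ| = 0.01311 m.
ω = v/|dx/dθ| = 3.34/0.01311 = 254.76 rad/s.
N = 60ω/(2π) = 2432.8 rpm.

2430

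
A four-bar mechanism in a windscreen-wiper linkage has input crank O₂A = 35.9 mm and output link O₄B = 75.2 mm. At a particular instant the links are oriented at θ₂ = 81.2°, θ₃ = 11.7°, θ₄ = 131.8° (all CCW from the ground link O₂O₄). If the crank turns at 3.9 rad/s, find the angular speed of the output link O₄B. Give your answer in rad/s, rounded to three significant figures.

2.02

ω₂ = 3.9 rad/s
Differentiating the loop-closure r₂e^{iθ₂}+r₃e^{iθ₃}=r₁+r₄e^{iθ₄} gives r₂ω₂e^{iθ₂}+r₃ω₃e^{iθ₃}=r₄ω₄e^{iθ₄}.
Eliminating the other unknown: ω₄ = r₂ω₂ sin(θ₂−θ₃) / [r₄ sin(θ₄−θ₃)].
Numerator sine = +0.93667; denominator sine = +0.86515.
Result = 0.0359·3.9·(+0.93667) / (0.0752·(+0.86515)) = +2.0158 rad/s; magnitude 2.0158 rad/s.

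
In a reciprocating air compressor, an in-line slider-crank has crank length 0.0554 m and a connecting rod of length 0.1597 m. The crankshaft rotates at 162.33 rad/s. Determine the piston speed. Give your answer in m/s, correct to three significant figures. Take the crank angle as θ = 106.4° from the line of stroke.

7.73

ω = 162.3 rad/s
For an in-line slider-crank, x = r cosθ + √(L² − r² sin²θ), so v = −rω sinθ·[1 + r cosθ/√(L² − r² sin²θ)].
With r = 0.0554 m, L = 0.1597 m, θ = 106.4°: √(L² − r² sin²θ) = 0.1506 m.
v = −0.0554·162.3·0.95931·[1 + 0.0554·-0.28234/0.1506] = -7.7311 m/s.
|v| = 7.7311 m/s.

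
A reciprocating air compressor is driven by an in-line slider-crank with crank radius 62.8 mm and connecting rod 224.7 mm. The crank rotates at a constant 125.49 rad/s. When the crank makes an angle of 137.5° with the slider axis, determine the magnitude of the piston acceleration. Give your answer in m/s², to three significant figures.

699

ω = 125.5 rad/s
x(θ) = r cosθ + √(L² − r² sin²θ); with ω constant, a = ω²·d²x/dθ².
d²x/dθ² = −r cosθ − r²(cos2θ)/√u − r⁴ sin²2θ/(4u^{3/2}),  u = L² − r² sin²θ = 0.04869 m².
Substituting r = 0.0628 m, L = 0.2247 m, θ = 137.5°: d²x/dθ² = +0.044384 m.
a = ω²·d²x/dθ² = (125.5)²·(+0.044384) = +698.95 m/s²;  |a| = 698.95 m/s².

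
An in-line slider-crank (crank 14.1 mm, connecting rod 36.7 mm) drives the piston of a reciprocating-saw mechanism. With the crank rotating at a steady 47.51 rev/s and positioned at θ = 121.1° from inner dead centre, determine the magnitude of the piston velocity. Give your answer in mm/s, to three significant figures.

2850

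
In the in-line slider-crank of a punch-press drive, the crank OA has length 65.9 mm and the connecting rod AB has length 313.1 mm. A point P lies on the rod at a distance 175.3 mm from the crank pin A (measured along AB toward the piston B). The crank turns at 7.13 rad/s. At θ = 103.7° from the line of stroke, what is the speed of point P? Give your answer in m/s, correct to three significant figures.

0.446

ω = 7.13 rad/s.  Crank-pin speed |V_A| = rω = 0.46987 m/s, perpendicular to OA.
Rod angle: sinφ = −(r/L) sinθ ⇒ φ = -11.800°; ω_rod = −rω cosθ/√(L²−r²sin²θ) = +0.36309 rad/s.
V_P = V_A + ω_rod × AP, with AP = 0.1753 m along the rod.
Components: V_Px = −rω sinθ − a·ω_rod·sinφ = -0.44348 m/s;  V_Py = rω cosθ + a·ω_rod·cosφ = -0.048977 m/s.
|V_P| = √(V_Px² + V_Py²) = 0.44618 m/s.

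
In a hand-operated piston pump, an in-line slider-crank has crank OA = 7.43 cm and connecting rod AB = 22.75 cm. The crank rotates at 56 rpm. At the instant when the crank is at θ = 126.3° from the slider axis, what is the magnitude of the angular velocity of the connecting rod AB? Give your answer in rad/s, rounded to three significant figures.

1.18

ω = 5.864 rad/s (converted from 56 rpm).
The rod makes angle φ with the slider axis where L sinφ = r sinθ; differentiating, L cosφ·φ̇ = r ω cosθ.
L cosφ = √(L² − r² sin²θ) = 0.21948 m.
|ω_rod| = r ω |cosθ| / √(L² − r² sin²θ) = 0.0743·5.864·0.59201/0.21948 = 1.1753 rad/s.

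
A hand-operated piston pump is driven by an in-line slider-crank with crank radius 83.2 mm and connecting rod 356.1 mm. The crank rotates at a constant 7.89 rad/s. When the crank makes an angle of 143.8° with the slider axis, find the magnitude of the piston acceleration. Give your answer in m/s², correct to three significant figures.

ω = 7.89 rad/s
x(θ) = r cosθ + √(L² − r² sin²θ); with ω constant, a = ω²·d²x/dθ².
d²x/dθ² = −r cosθ − r²(cos2θ)/√u − r⁴ sin²2θ/(4u^{3/2}),  u = L² − r² sin²θ = 0.124393 m².
Substituting r = 0.0832 m, L = 0.3561 m, θ = 143.8°: d²x/dθ² = +0.060956 m.
a = ω²·d²x/dθ² = (7.89)²·(+0.060956) = +3.7947 m/s²;  |a| = 3.7947 m/s².

3.79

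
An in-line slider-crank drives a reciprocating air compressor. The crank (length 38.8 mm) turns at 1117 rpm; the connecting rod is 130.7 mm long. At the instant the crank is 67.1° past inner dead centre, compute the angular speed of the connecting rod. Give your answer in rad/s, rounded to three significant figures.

14.0

ω = 117 rad/s (converted from 1117 rpm).
The rod makes angle φ with the slider axis where L sinφ = r sinθ; differentiating, L cosφ·φ̇ = r ω cosθ.
L cosφ = √(L² − r² sin²θ) = 0.12572 m.
|ω_rod| = r ω |cosθ| / √(L² − r² sin²θ) = 0.0388·117·0.38912/0.12572 = 14.048 rad/s.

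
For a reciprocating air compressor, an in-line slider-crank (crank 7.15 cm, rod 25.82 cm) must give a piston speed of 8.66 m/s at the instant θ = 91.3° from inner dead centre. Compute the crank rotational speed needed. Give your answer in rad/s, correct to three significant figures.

For an in-line slider-crank, |v_piston| = rω|sinθ|·[1 + r cosθ/√(L² − r² sin²θ)].
With r = 0.0715 m, L = 0.2582 m, θ = 91.3°: the bracketed kinematic factor |dx/dθ| = 0.071014 m.
ω = v/|dx/dθ| = 8.66/0.071014 = 121.95 rad/s.

122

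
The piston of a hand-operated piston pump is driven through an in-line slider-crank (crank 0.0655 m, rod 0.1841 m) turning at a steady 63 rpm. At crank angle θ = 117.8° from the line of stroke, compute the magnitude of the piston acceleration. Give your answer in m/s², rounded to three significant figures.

1.91

ω = 2π·63/60 = 6.597 rad/s
x(θ) = r cosθ + √(L² − r² sin²θ); with ω constant, a = ω²·d²x/dθ².
d²x/dθ² = −r cosθ − r²(cos2θ)/√u − r⁴ sin²2θ/(4u^{3/2}),  u = L² − r² sin²θ = 0.0305358 m².
Substituting r = 0.0655 m, L = 0.1841 m, θ = 117.8°: d²x/dθ² = +0.043832 m.
a = ω²·d²x/dθ² = (6.597)²·(+0.043832) = +1.9078 m/s²;  |a| = 1.9078 m/s².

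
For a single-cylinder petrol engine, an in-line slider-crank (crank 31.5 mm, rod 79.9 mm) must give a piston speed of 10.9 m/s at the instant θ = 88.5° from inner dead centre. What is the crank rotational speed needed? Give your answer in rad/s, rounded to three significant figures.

342

For an in-line slider-crank, |v_piston| = rω|sinθ|·[1 + r cosθ/√(L² − r² sin²θ)].
With r = 0.0315 m, L = 0.0799 m, θ = 88.5°: the bracketed kinematic factor |dx/dθ| = 0.031843 m.
ω = v/|dx/dθ| = 10.9/0.031843 = 342.31 rad/s.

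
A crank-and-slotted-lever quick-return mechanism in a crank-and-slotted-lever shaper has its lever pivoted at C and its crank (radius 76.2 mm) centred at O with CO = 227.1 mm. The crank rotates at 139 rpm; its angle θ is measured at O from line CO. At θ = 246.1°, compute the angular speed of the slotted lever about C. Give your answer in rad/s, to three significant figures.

0.404

ω = 14.56 rad/s (from 139 rpm).
Crank pin A relative to C: A = (d + r cosθ, r sinθ); lever angle φ = atan2(r sinθ, d + r cosθ).
Differentiating tanφ: φ̇ = rω(d cosθ + r)/(d² + r² + 2dr cosθ).
d² + r² + 2dr cosθ = |CA|² = 0.0433589 m²;  d cosθ + r = -0.015808 m.
|ω_lever| = |0.0762·14.56·-0.015808| / 0.0433589 = 0.40438 rad/s.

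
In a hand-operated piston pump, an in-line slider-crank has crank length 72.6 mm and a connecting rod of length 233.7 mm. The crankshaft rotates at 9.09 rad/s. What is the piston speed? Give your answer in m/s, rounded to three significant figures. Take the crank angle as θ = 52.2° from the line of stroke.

0.624

ω = 9.09 rad/s
For an in-line slider-crank, x = r cosθ + √(L² − r² sin²θ), so v = −rω sinθ·[1 + r cosθ/√(L² − r² sin²θ)].
With r = 0.0726 m, L = 0.2337 m, θ = 52.2°: √(L² − r² sin²θ) = 0.22655 m.
v = −0.0726·9.09·0.79016·[1 + 0.0726·0.61291/0.22655] = -0.62387 m/s.
|v| = 0.62387 m/s.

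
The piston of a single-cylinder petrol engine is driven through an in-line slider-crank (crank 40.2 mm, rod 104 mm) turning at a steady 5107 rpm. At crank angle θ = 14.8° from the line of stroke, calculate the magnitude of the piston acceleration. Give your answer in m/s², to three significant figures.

ω = 2π·5107/60 = 534.8 rad/s
x(θ) = r cosθ + √(L² − r² sin²θ); with ω constant, a = ω²·d²x/dθ².
d²x/dθ² = −r cosθ − r²(cos2θ)/√u − r⁴ sin²2θ/(4u^{3/2}),  u = L² − r² sin²θ = 0.0107105 m².
Substituting r = 0.0402 m, L = 0.104 m, θ = 14.8°: d²x/dθ² = -0.052587 m.
a = ω²·d²x/dθ² = (534.8)²·(-0.052587) = -15041 m/s²;  |a| = 15041 m/s².

15000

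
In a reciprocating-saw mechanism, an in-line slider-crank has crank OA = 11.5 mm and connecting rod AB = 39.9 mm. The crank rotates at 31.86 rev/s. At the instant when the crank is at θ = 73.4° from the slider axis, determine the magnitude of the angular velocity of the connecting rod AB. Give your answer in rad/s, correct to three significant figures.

17.2

ω = 200.2 rad/s (converted from 31.86 rev/s).
The rod makes angle φ with the slider axis where L sinφ = r sinθ; differentiating, L cosφ·φ̇ = r ω cosθ.
L cosφ = √(L² − r² sin²θ) = 0.038348 m.
|ω_rod| = r ω |cosθ| / √(L² − r² sin²θ) = 0.0115·200.2·0.28569/0.038348 = 17.15 rad/s.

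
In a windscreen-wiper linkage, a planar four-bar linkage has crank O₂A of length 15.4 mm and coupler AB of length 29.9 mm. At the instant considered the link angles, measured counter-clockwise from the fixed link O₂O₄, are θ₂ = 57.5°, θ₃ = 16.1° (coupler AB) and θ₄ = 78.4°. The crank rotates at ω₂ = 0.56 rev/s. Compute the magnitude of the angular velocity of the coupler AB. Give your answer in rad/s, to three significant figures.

ω₂ = 3.519 rad/s (from 0.56 rev/s).
Differentiating the loop-closure r₂e^{iθ₂}+r₃e^{iθ₃}=r₁+r₄e^{iθ₄} gives r₂ω₂e^{iθ₂}+r₃ω₃e^{iθ₃}=r₄ω₄e^{iθ₄}.
Eliminating the other unknown: ω₃ = r₂ω₂ sin(θ₄−θ₂) / [r₃ sin(θ₃−θ₄)].
Numerator sine = +0.35674; denominator sine = -0.88539.
Result = 0.0154·3.519·(+0.35674) / (0.0299·(-0.88539)) = -0.73018 rad/s; magnitude 0.73018 rad/s.

0.730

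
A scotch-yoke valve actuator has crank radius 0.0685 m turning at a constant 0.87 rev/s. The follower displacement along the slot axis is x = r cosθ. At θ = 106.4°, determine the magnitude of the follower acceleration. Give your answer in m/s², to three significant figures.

0.578

ω = 5.466 rad/s (from 0.87 rev/s).
x = r cosθ ⇒ ẍ = −rω² cosθ (ω constant).
|a| = rω²|cosθ| = 0.0685·(5.466)²·|cos 106.4°| = 0.57791 m/s².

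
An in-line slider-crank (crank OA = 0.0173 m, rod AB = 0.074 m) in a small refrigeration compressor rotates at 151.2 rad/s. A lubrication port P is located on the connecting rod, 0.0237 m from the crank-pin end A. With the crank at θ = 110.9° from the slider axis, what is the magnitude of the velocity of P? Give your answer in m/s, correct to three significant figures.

2.46

ω = 151.2 rad/s.  Crank-pin speed |V_A| = rω = 2.6158 m/s, perpendicular to OA.
Rod angle: sinφ = −(r/L) sinθ ⇒ φ = -12.615°; ω_rod = −rω cosθ/√(L²−r²sin²θ) = +12.922 rad/s.
V_P = V_A + ω_rod × AP, with AP = 0.0237 m along the rod.
Components: V_Px = −rω sinθ − a·ω_rod·sinφ = -2.3768 m/s;  V_Py = rω cosθ + a·ω_rod·cosφ = -0.63428 m/s.
|V_P| = √(V_Px² + V_Py²) = 2.4599 m/s.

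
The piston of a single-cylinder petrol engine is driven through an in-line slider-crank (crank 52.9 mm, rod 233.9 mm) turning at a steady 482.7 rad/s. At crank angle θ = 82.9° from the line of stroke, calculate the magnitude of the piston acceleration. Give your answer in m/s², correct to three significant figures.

1250

ω = 482.7 rad/s
x(θ) = r cosθ + √(L² − r² sin²θ); with ω constant, a = ω²·d²x/dθ².
d²x/dθ² = −r cosθ − r²(cos2θ)/√u − r⁴ sin²2θ/(4u^{3/2}),  u = L² − r² sin²θ = 0.0519536 m².
Substituting r = 0.0529 m, L = 0.2339 m, θ = 82.9°: d²x/dθ² = +0.0053537 m.
a = ω²·d²x/dθ² = (482.7)²·(+0.0053537) = +1247.4 m/s²;  |a| = 1247.4 m/s².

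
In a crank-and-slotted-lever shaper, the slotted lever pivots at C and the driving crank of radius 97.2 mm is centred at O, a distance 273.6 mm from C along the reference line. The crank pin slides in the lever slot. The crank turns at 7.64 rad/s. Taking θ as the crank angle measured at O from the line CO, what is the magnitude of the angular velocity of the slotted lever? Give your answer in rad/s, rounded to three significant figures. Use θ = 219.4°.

1.96

ω = 7.64 rad/s
Crank pin A relative to C: A = (d + r cosθ, r sinθ); lever angle φ = atan2(r sinθ, d + r cosθ).
Differentiating tanφ: φ̇ = rω(d cosθ + r)/(d² + r² + 2dr cosθ).
d² + r² + 2dr cosθ = |CA|² = 0.0432048 m²;  d cosθ + r = -0.11422 m.
|ω_lever| = |0.0972·7.64·-0.11422| / 0.0432048 = 1.9632 rad/s.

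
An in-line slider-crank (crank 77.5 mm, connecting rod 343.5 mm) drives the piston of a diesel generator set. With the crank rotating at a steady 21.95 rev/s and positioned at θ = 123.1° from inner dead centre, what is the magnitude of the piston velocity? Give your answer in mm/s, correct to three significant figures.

ω = 2π·21.9 = 137.9 rad/s
For an in-line slider-crank, x = r cosθ + √(L² − r² sin²θ), so v = −rω sinθ·[1 + r cosθ/√(L² − r² sin²θ)].
With r = 0.0775 m, L = 0.3435 m, θ = 123.1°: √(L² − r² sin²θ) = 0.33731 m.
v = −0.0775·137.9·0.83772·[1 + 0.0775·-0.54610/0.33731] = -7.8305 m/s.
|v| = 7.8305 m/s = 7830.5 mm/s.

7830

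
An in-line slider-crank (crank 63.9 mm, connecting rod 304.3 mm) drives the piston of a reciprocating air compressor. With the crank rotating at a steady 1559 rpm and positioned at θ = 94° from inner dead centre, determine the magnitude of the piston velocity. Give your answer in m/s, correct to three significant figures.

10.3

ω = 2π·1559/60 = 163.3 rad/s
For an in-line slider-crank, x = r cosθ + √(L² − r² sin²θ), so v = −rω sinθ·[1 + r cosθ/√(L² − r² sin²θ)].
With r = 0.0639 m, L = 0.3043 m, θ = 94°: √(L² − r² sin²θ) = 0.29755 m.
v = −0.0639·163.3·0.99756·[1 + 0.0639·-0.06976/0.29755] = -10.251 m/s.
|v| = 10.251 m/s.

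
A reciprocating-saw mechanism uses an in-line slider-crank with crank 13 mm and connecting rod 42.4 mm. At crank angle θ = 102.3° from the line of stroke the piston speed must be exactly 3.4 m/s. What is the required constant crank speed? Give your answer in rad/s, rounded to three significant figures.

For an in-line slider-crank, |v_piston| = rω|sinθ|·[1 + r cosθ/√(L² − r² sin²θ)].
With r = 0.013 m, L = 0.0424 m, θ = 102.3°: the bracketed kinematic factor |dx/dθ| = 0.011832 m.
ω = v/|dx/dθ| = 3.4/0.011832 = 287.36 rad/s.

287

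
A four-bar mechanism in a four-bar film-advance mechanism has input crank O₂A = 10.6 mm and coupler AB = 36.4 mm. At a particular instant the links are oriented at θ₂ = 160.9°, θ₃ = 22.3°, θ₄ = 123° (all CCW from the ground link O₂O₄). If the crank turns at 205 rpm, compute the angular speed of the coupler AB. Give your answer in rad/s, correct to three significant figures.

3.91

ω₂ = 21.47 rad/s (from 205 rpm).
Differentiating the loop-closure r₂e^{iθ₂}+r₃e^{iθ₃}=r₁+r₄e^{iθ₄} gives r₂ω₂e^{iθ₂}+r₃ω₃e^{iθ₃}=r₄ω₄e^{iθ₄}.
Eliminating the other unknown: ω₃ = r₂ω₂ sin(θ₄−θ₂) / [r₃ sin(θ₃−θ₄)].
Numerator sine = -0.61429; denominator sine = -0.98261.
Result = 0.0106·21.47·(-0.61429) / (0.0364·(-0.98261)) = +3.9082 rad/s; magnitude 3.9082 rad/s.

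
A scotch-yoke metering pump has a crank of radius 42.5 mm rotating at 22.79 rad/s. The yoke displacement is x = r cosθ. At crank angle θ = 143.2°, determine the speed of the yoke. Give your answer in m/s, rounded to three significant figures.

0.580

ω = 22.79 rad/s
x = r cosθ ⇒ ẋ = −rω sinθ.
|v| = rω|sinθ| = 0.0425·22.79·|sin 143.2°| = 0.5802 m/s.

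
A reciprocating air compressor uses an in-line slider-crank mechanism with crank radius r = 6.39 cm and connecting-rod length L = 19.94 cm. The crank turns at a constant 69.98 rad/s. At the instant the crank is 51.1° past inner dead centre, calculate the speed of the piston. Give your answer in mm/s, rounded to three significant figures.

ω = 69.98 rad/s
For an in-line slider-crank, x = r cosθ + √(L² − r² sin²θ), so v = −rω sinθ·[1 + r cosθ/√(L² − r² sin²θ)].
With r = 0.0639 m, L = 0.1994 m, θ = 51.1°: √(L² − r² sin²θ) = 0.1931 m.
v = −0.0639·69.98·0.77824·[1 + 0.0639·0.62796/0.1931] = -4.2033 m/s.
|v| = 4.2033 m/s = 4203.3 mm/s.

4200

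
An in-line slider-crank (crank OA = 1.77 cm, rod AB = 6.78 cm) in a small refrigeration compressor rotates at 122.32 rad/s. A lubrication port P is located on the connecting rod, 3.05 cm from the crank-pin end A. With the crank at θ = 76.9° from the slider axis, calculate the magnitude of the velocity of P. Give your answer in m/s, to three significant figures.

2.18

ω = 122.3 rad/s.  Crank-pin speed |V_A| = rω = 2.1651 m/s, perpendicular to OA.
Rod angle: sinφ = −(r/L) sinθ ⇒ φ = -14.730°; ω_rod = −rω cosθ/√(L²−r²sin²θ) = -7.4836 rad/s.
V_P = V_A + ω_rod × AP, with AP = 0.0305 m along the rod.
Components: V_Px = −rω sinθ − a·ω_rod·sinφ = -2.1668 m/s;  V_Py = rω cosθ + a·ω_rod·cosφ = +0.26997 m/s.
|V_P| = √(V_Px² + V_Py²) = 2.1835 m/s.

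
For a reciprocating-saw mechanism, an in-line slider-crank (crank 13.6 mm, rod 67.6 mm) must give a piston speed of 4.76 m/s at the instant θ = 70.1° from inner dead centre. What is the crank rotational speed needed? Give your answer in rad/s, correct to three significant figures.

348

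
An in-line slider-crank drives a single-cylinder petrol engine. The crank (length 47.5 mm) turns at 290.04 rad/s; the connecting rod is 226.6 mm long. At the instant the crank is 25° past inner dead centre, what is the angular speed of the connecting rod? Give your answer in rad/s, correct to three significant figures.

ω = 290 rad/s
The rod makes angle φ with the slider axis where L sinφ = r sinθ; differentiating, L cosφ·φ̇ = r ω cosθ.
L cosφ = √(L² − r² sin²θ) = 0.22571 m.
|ω_rod| = r ω |cosθ| / √(L² − r² sin²θ) = 0.0475·290·0.90631/0.22571 = 55.319 rad/s.

55.3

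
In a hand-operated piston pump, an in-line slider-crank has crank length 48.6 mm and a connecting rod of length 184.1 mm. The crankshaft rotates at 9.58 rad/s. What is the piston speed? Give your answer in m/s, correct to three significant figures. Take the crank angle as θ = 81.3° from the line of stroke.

ω = 9.58 rad/s
For an in-line slider-crank, x = r cosθ + √(L² − r² sin²θ), so v = −rω sinθ·[1 + r cosθ/√(L² − r² sin²θ)].
With r = 0.0486 m, L = 0.1841 m, θ = 81.3°: √(L² − r² sin²θ) = 0.17772 m.
v = −0.0486·9.58·0.98849·[1 + 0.0486·0.15126/0.17772] = -0.47927 m/s.
|v| = 0.47927 m/s.

0.479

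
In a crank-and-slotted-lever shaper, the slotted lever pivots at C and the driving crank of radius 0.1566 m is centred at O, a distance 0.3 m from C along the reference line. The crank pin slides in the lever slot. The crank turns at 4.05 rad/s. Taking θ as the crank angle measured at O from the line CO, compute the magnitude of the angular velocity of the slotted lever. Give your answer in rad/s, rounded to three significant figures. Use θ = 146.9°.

ω = 4.05 rad/s
Crank pin A relative to C: A = (d + r cosθ, r sinθ); lever angle φ = atan2(r sinθ, d + r cosθ).
Differentiating tanφ: φ̇ = rω(d cosθ + r)/(d² + r² + 2dr cosθ).
d² + r² + 2dr cosθ = |CA|² = 0.0358115 m²;  d cosθ + r = -0.094716 m.
|ω_lever| = |0.1566·4.05·-0.094716| / 0.0358115 = 1.6774 rad/s.

1.68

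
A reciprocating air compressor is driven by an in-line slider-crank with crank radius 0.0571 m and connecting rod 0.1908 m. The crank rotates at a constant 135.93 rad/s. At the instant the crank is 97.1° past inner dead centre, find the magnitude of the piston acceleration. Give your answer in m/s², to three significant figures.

450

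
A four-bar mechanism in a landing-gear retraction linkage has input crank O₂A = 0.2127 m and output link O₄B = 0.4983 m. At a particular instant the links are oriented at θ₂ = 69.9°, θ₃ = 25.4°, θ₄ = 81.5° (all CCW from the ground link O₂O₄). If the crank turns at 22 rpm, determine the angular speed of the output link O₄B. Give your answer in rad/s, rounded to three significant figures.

ω₂ = 2.304 rad/s (from 22 rpm).
Differentiating the loop-closure r₂e^{iθ₂}+r₃e^{iθ₃}=r₁+r₄e^{iθ₄} gives r₂ω₂e^{iθ₂}+r₃ω₃e^{iθ₃}=r₄ω₄e^{iθ₄}.
Eliminating the other unknown: ω₄ = r₂ω₂ sin(θ₂−θ₃) / [r₄ sin(θ₄−θ₃)].
Numerator sine = +0.70091; denominator sine = +0.83001.
Result = 0.2127·2.304·(+0.70091) / (0.4983·(+0.83001)) = +0.83043 rad/s; magnitude 0.83043 rad/s.

0.830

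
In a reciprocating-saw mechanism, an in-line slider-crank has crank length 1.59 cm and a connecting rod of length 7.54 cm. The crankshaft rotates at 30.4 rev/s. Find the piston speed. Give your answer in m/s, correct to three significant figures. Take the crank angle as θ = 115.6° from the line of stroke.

2.48

ω = 2π·30.4 = 191 rad/s
For an in-line slider-crank, x = r cosθ + √(L² − r² sin²θ), so v = −rω sinθ·[1 + r cosθ/√(L² − r² sin²θ)].
With r = 0.0159 m, L = 0.0754 m, θ = 115.6°: √(L² − r² sin²θ) = 0.074024 m.
v = −0.0159·191·0.90183·[1 + 0.0159·-0.43209/0.074024] = -2.4847 m/s.
|v| = 2.4847 m/s.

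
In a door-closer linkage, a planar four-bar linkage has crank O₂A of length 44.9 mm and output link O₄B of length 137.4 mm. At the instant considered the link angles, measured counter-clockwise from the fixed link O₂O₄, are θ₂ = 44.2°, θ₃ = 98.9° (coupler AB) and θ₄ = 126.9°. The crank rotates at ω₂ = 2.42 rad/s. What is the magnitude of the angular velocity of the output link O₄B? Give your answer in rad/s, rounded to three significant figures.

1.37

ω₂ = 2.42 rad/s
Differentiating the loop-closure r₂e^{iθ₂}+r₃e^{iθ₃}=r₁+r₄e^{iθ₄} gives r₂ω₂e^{iθ₂}+r₃ω₃e^{iθ₃}=r₄ω₄e^{iθ₄}.
Eliminating the other unknown: ω₄ = r₂ω₂ sin(θ₂−θ₃) / [r₄ sin(θ₄−θ₃)].
Numerator sine = -0.81614; denominator sine = +0.46947.
Result = 0.0449·2.42·(-0.81614) / (0.1374·(+0.46947)) = -1.3748 rad/s; magnitude 1.3748 rad/s.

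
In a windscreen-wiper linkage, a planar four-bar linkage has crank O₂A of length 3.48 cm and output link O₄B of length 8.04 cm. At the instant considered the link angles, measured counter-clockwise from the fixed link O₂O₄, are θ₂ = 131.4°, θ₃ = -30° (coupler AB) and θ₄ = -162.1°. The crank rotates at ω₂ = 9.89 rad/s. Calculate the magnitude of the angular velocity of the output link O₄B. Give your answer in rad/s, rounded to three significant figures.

1.84

ω₂ = 9.89 rad/s
Differentiating the loop-closure r₂e^{iθ₂}+r₃e^{iθ₃}=r₁+r₄e^{iθ₄} gives r₂ω₂e^{iθ₂}+r₃ω₃e^{iθ₃}=r₄ω₄e^{iθ₄}.
Eliminating the other unknown: ω₄ = r₂ω₂ sin(θ₂−θ₃) / [r₄ sin(θ₄−θ₃)].
Numerator sine = +0.31896; denominator sine = -0.74198.
Result = 0.0348·9.89·(+0.31896) / (0.0804·(-0.74198)) = -1.8402 rad/s; magnitude 1.8402 rad/s.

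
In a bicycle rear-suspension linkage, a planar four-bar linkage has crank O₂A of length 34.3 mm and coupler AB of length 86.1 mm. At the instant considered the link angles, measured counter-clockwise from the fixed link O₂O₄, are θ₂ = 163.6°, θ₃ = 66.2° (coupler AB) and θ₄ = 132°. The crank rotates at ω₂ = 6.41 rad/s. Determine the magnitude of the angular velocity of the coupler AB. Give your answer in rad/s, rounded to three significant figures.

ω₂ = 6.41 rad/s
Differentiating the loop-closure r₂e^{iθ₂}+r₃e^{iθ₃}=r₁+r₄e^{iθ₄} gives r₂ω₂e^{iθ₂}+r₃ω₃e^{iθ₃}=r₄ω₄e^{iθ₄}.
Eliminating the other unknown: ω₃ = r₂ω₂ sin(θ₄−θ₂) / [r₃ sin(θ₃−θ₄)].
Numerator sine = -0.52399; denominator sine = -0.91212.
Result = 0.0343·6.41·(-0.52399) / (0.0861·(-0.91212)) = +1.467 rad/s; magnitude 1.467 rad/s.

1.47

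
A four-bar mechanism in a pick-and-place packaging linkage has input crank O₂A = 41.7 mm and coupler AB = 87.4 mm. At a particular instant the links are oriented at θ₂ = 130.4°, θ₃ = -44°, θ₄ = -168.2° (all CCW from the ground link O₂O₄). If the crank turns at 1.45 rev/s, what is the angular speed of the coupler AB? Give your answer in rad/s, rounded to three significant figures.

4.61

ω₂ = 9.111 rad/s (from 1.45 rev/s).
Differentiating the loop-closure r₂e^{iθ₂}+r₃e^{iθ₃}=r₁+r₄e^{iθ₄} gives r₂ω₂e^{iθ₂}+r₃ω₃e^{iθ₃}=r₄ω₄e^{iθ₄}.
Eliminating the other unknown: ω₃ = r₂ω₂ sin(θ₄−θ₂) / [r₃ sin(θ₃−θ₄)].
Numerator sine = +0.87798; denominator sine = +0.82708.
Result = 0.0417·9.111·(+0.87798) / (0.0874·(+0.82708)) = +4.6144 rad/s; magnitude 4.6144 rad/s.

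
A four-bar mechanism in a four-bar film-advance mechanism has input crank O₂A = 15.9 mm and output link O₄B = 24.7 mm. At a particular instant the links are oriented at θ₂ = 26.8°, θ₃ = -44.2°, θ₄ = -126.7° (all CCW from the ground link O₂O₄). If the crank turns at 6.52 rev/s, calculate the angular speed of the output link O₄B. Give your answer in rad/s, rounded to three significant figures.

ω₂ = 40.97 rad/s (from 6.52 rev/s).
Differentiating the loop-closure r₂e^{iθ₂}+r₃e^{iθ₃}=r₁+r₄e^{iθ₄} gives r₂ω₂e^{iθ₂}+r₃ω₃e^{iθ₃}=r₄ω₄e^{iθ₄}.
Eliminating the other unknown: ω₄ = r₂ω₂ sin(θ₂−θ₃) / [r₄ sin(θ₄−θ₃)].
Numerator sine = +0.94552; denominator sine = -0.99144.
Result = 0.0159·40.97·(+0.94552) / (0.0247·(-0.99144)) = -25.149 rad/s; magnitude 25.149 rad/s.

25.1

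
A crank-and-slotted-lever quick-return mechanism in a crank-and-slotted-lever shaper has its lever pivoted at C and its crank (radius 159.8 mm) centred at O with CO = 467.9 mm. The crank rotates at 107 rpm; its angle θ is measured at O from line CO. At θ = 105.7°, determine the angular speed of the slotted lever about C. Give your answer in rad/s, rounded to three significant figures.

ω = 11.21 rad/s (from 107 rpm).
Crank pin A relative to C: A = (d + r cosθ, r sinθ); lever angle φ = atan2(r sinθ, d + r cosθ).
Differentiating tanφ: φ̇ = rω(d cosθ + r)/(d² + r² + 2dr cosθ).
d² + r² + 2dr cosθ = |CA|² = 0.204001 m²;  d cosθ + r = +0.033186 m.
|ω_lever| = |0.1598·11.21·+0.033186| / 0.204001 = 0.29128 rad/s.

0.291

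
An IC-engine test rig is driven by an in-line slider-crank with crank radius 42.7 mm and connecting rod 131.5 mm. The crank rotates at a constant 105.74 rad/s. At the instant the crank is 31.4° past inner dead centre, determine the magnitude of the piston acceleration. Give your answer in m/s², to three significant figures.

483

ω = 105.7 rad/s
x(θ) = r cosθ + √(L² − r² sin²θ); with ω constant, a = ω²·d²x/dθ².
d²x/dθ² = −r cosθ − r²(cos2θ)/√u − r⁴ sin²2θ/(4u^{3/2}),  u = L² − r² sin²θ = 0.0167973 m².
Substituting r = 0.0427 m, L = 0.1315 m, θ = 31.4°: d²x/dθ² = -0.043179 m.
a = ω²·d²x/dθ² = (105.7)²·(-0.043179) = -482.78 m/s²;  |a| = 482.78 m/s².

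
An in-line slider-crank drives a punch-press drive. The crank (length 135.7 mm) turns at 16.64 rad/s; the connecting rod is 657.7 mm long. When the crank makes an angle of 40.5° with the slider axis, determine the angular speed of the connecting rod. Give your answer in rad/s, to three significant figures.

2.63

ω = 16.64 rad/s
The rod makes angle φ with the slider axis where L sinφ = r sinθ; differentiating, L cosφ·φ̇ = r ω cosθ.
L cosφ = √(L² − r² sin²θ) = 0.65177 m.
|ω_rod| = r ω |cosθ| / √(L² − r² sin²θ) = 0.1357·16.64·0.76041/0.65177 = 2.6344 rad/s.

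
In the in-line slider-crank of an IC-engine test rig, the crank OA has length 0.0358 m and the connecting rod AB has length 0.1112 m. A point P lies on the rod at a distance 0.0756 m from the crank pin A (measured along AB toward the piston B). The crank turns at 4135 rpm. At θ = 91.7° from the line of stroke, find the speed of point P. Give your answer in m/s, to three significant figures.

15.4

ω = 433 rad/s.  Crank-pin speed |V_A| = rω = 15.502 m/s, perpendicular to OA.
Rod angle: sinφ = −(r/L) sinθ ⇒ φ = -18.772°; ω_rod = −rω cosθ/√(L²−r²sin²θ) = +4.368 rad/s.
V_P = V_A + ω_rod × AP, with AP = 0.0756 m along the rod.
Components: V_Px = −rω sinθ − a·ω_rod·sinφ = -15.389 m/s;  V_Py = rω cosθ + a·ω_rod·cosφ = -0.14723 m/s.
|V_P| = √(V_Px² + V_Py²) = 15.39 m/s.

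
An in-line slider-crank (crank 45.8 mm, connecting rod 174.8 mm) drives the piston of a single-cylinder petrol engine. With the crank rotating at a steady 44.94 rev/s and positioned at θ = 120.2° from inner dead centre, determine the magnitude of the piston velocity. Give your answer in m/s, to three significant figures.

9.66

ω = 2π·44.9 = 282.4 rad/s
For an in-line slider-crank, x = r cosθ + √(L² − r² sin²θ), so v = −rω sinθ·[1 + r cosθ/√(L² − r² sin²θ)].
With r = 0.0458 m, L = 0.1748 m, θ = 120.2°: √(L² − r² sin²θ) = 0.17026 m.
v = −0.0458·282.4·0.86427·[1 + 0.0458·-0.50302/0.17026] = -9.6647 m/s.
|v| = 9.6647 m/s.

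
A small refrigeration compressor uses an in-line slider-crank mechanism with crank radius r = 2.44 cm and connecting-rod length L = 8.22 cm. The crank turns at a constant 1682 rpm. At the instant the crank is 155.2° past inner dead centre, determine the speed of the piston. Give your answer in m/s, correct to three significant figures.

1.31

ω = 2π·1682/60 = 176.1 rad/s
For an in-line slider-crank, x = r cosθ + √(L² − r² sin²θ), so v = −rω sinθ·[1 + r cosθ/√(L² − r² sin²θ)].
With r = 0.0244 m, L = 0.0822 m, θ = 155.2°: √(L² − r² sin²θ) = 0.08156 m.
v = −0.0244·176.1·0.41945·[1 + 0.0244·-0.90778/0.08156] = -1.3131 m/s.
|v| = 1.3131 m/s.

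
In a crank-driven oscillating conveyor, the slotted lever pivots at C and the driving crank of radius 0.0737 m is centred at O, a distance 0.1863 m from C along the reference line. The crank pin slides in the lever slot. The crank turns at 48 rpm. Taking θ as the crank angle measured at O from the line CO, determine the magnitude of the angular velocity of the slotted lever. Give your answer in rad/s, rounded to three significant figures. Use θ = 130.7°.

ω = 5.027 rad/s (from 48 rpm).
Crank pin A relative to C: A = (d + r cosθ, r sinθ); lever angle φ = atan2(r sinθ, d + r cosθ).
Differentiating tanφ: φ̇ = rω(d cosθ + r)/(d² + r² + 2dr cosθ).
d² + r² + 2dr cosθ = |CA|² = 0.0222324 m²;  d cosθ + r = -0.047786 m.
|ω_lever| = |0.0737·5.027·-0.047786| / 0.0222324 = 0.79625 rad/s.

0.796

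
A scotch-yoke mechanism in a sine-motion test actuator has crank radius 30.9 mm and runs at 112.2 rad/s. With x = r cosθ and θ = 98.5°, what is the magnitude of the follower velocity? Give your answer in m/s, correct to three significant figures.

ω = 112.2 rad/s
x = r cosθ ⇒ ẋ = −rω sinθ.
|v| = rω|sinθ| = 0.0309·112.2·|sin 98.5°| = 3.4289 m/s.

3.43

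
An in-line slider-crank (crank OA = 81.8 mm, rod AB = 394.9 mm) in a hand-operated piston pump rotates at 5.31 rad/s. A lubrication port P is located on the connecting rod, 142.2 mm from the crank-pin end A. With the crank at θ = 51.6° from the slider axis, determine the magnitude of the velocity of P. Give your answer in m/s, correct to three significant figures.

ω = 5.31 rad/s.  Crank-pin speed |V_A| = rω = 0.43436 m/s, perpendicular to OA.
Rod angle: sinφ = −(r/L) sinθ ⇒ φ = -9.342°; ω_rod = −rω cosθ/√(L²−r²sin²θ) = -0.6924 rad/s.
V_P = V_A + ω_rod × AP, with AP = 0.1422 m along the rod.
Components: V_Px = −rω sinθ − a·ω_rod·sinφ = -0.35639 m/s;  V_Py = rω cosθ + a·ω_rod·cosφ = +0.17265 m/s.
|V_P| = √(V_Px² + V_Py²) = 0.396 m/s.

0.396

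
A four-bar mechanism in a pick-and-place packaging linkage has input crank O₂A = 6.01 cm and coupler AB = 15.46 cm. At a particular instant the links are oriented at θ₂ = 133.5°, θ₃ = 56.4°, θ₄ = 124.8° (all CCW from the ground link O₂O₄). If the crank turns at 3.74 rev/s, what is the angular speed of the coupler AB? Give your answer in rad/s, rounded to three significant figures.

1.49

ω₂ = 23.5 rad/s (from 3.74 rev/s).
Differentiating the loop-closure r₂e^{iθ₂}+r₃e^{iθ₃}=r₁+r₄e^{iθ₄} gives r₂ω₂e^{iθ₂}+r₃ω₃e^{iθ₃}=r₄ω₄e^{iθ₄}.
Eliminating the other unknown: ω₃ = r₂ω₂ sin(θ₄−θ₂) / [r₃ sin(θ₃−θ₄)].
Numerator sine = -0.15126; denominator sine = -0.92978.
Result = 0.0601·23.5·(-0.15126) / (0.1546·(-0.92978)) = +1.4862 rad/s; magnitude 1.4862 rad/s.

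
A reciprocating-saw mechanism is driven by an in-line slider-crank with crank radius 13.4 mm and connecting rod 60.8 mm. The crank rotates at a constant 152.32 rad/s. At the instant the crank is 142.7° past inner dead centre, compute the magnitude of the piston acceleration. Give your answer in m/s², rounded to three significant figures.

228

ω = 152.3 rad/s
x(θ) = r cosθ + √(L² − r² sin²θ); with ω constant, a = ω²·d²x/dθ².
d²x/dθ² = −r cosθ − r²(cos2θ)/√u − r⁴ sin²2θ/(4u^{3/2}),  u = L² − r² sin²θ = 0.0036307 m².
Substituting r = 0.0134 m, L = 0.0608 m, θ = 142.7°: d²x/dθ² = +0.0098337 m.
a = ω²·d²x/dθ² = (152.3)²·(+0.0098337) = +228.16 m/s²;  |a| = 228.16 m/s².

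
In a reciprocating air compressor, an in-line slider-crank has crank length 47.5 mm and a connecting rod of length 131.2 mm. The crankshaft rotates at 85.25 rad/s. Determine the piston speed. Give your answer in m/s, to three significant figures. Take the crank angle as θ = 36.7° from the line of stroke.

ω = 85.25 rad/s
For an in-line slider-crank, x = r cosθ + √(L² − r² sin²θ), so v = −rω sinθ·[1 + r cosθ/√(L² − r² sin²θ)].
With r = 0.0475 m, L = 0.1312 m, θ = 36.7°: √(L² − r² sin²θ) = 0.12809 m.
v = −0.0475·85.25·0.59763·[1 + 0.0475·0.80178/0.12809] = -3.1395 m/s.
|v| = 3.1395 m/s.

3.14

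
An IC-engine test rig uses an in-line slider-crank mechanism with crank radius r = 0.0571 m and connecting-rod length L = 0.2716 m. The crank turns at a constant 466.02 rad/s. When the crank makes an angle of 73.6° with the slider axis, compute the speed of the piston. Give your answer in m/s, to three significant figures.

27.1

ω = 466 rad/s
For an in-line slider-crank, x = r cosθ + √(L² − r² sin²θ), so v = −rω sinθ·[1 + r cosθ/√(L² − r² sin²θ)].
With r = 0.0571 m, L = 0.2716 m, θ = 73.6°: √(L² − r² sin²θ) = 0.26602 m.
v = −0.0571·466·0.95931·[1 + 0.0571·0.28234/0.26602] = -27.074 m/s.
|v| = 27.074 m/s.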